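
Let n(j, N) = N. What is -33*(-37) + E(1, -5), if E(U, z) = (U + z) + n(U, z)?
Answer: 1212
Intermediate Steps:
E(U, z) = U + 2*z (E(U, z) = (U + z) + z = U + 2*z)
-33*(-37) + E(1, -5) = -33*(-37) + (1 + 2*(-5)) = 1221 + (1 - 10) = 1221 - 9 = 1212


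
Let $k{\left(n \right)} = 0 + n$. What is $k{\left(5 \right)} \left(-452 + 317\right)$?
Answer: $-675$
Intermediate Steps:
$k{\left(n \right)} = n$
$k{\left(5 \right)} \left(-452 + 317\right) = 5 \left(-452 + 317\right) = 5 \left(-135\right) = -675$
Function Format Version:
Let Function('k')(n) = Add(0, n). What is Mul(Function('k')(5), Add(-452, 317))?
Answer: -675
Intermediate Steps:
Function('k')(n) = n
Mul(Function('k')(5), Add(-452, 317)) = Mul(5, Add(-452, 317)) = Mul(5, -135) = -675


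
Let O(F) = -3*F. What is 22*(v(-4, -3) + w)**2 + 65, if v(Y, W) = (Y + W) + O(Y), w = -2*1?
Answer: 263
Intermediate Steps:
w = -2
v(Y, W) = W - 2*Y (v(Y, W) = (Y + W) - 3*Y = (W + Y) - 3*Y = W - 2*Y)
22*(v(-4, -3) + w)**2 + 65 = 22*((-3 - 2*(-4)) - 2)**2 + 65 = 22*((-3 + 8) - 2)**2 + 65 = 22*(5 - 2)**2 + 65 = 22*3**2 + 65 = 22*9 + 65 = 198 + 65 = 263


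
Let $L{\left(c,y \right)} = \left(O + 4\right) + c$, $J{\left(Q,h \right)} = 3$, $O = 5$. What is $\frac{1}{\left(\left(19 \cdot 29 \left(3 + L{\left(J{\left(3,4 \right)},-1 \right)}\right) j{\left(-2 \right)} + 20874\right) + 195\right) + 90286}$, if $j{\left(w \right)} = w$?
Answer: $\frac{1}{94825} \approx 1.0546 \cdot 10^{-5}$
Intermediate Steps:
$L{\left(c,y \right)} = 9 + c$ ($L{\left(c,y \right)} = \left(5 + 4\right) + c = 9 + c$)
$\frac{1}{\left(\left(19 \cdot 29 \left(3 + L{\left(J{\left(3,4 \right)},-1 \right)}\right) j{\left(-2 \right)} + 20874\right) + 195\right) + 90286} = \frac{1}{\left(\left(19 \cdot 29 \left(3 + \left(9 + 3\right)\right) \left(-2\right) + 20874\right) + 195\right) + 90286} = \frac{1}{\left(\left(551 \left(3 + 12\right) \left(-2\right) + 20874\right) + 195\right) + 90286} = \frac{1}{\left(\left(551 \cdot 15 \left(-2\right) + 20874\right) + 195\right) + 90286} = \frac{1}{\left(\left(551 \left(-30\right) + 20874\right) + 195\right) + 90286} = \frac{1}{\left(\left(-16530 + 20874\right) + 195\right) + 90286} = \frac{1}{\left(4344 + 195\right) + 90286} = \frac{1}{4539 + 90286} = \frac{1}{94825}$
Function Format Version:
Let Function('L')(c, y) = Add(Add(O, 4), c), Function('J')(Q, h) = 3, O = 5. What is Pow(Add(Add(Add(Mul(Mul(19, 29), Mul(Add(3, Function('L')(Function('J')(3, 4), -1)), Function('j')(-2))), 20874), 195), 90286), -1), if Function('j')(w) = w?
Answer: Rational(1, 94825) ≈ 1.0546e-5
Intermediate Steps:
Function('L')(c, y) = Add(9, c) (Function('L')(c, y) = Add(Add(5, 4), c) = Add(9, c))
Pow(Add(Add(Add(Mul(Mul(19, 29), Mul(Add(3, Function('L')(Function('J')(3, 4), -1)), Function('j')(-2))), 20874), 195), 90286), -1) = Pow(Add(Add(Add(Mul(Mul(19, 29), Mul(Add(3, Add(9, 3)), -2)), 20874), 195), 90286), -1) = Pow(Add(Add(Add(Mul(551, Mul(Add(3, 12), -2)), 20874), 195), 90286), -1) = Pow(Add(Add(Add(Mul(551, Mul(15, -2)), 20874), 195), 90286), -1) = Pow(Add(Add(Add(Mul(551, -30), 20874), 195), 90286), -1) = Pow(Add(Add(Add(-16530, 20874), 195), 90286), -1) = Pow(Add(Add(4344, 195), 90286), -1) = Pow(Add(4539, 90286), -1) = Pow(94825, -1) = Rational(1, 94825)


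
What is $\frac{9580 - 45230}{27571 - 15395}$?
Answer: $- \frac{17825}{6088} \approx -2.9279$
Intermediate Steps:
$\frac{9580 - 45230}{27571 - 15395} = - \frac{35650}{12176} = \left(-35650\right) \frac{1}{12176} = - \frac{17825}{6088}$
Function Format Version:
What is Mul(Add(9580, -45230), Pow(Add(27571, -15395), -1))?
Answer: Rational(-17825, 6088) ≈ -2.9279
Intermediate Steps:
Mul(Add(9580, -45230), Pow(Add(27571, -15395), -1)) = Mul(-35650, Pow(12176, -1)) = Mul(-35650, Rational(1, 12176)) = Rational(-17825, 6088)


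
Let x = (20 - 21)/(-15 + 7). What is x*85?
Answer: 85/8 ≈ 10.625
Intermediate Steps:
x = ⅛ (x = -1/(-8) = -1*(-⅛) = ⅛ ≈ 0.12500)
x*85 = (⅛)*85 = 85/8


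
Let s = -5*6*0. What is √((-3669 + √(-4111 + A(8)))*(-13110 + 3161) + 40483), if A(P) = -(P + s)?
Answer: √(36543364 - 9949*I*√4119) ≈ 6045.3 - 52.81*I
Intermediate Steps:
s = 0 (s = -30*0 = 0)
A(P) = -P (A(P) = -(P + 0) = -P)
√((-3669 + √(-4111 + A(8)))*(-13110 + 3161) + 40483) = √((-3669 + √(-4111 - 1*8))*(-13110 + 3161) + 40483) = √((-3669 + √(-4111 - 8))*(-9949) + 40483) = √((-3669 + √(-4119))*(-9949) + 40483) = √((-3669 + I*√4119)*(-9949) + 40483) = √((36502881 - 9949*I*√4119) + 40483) = √(36543364 - 9949*I*√4119)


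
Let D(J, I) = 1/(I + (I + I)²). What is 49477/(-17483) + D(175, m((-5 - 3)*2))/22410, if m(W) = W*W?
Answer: -290943759150517/102806753472000 ≈ -2.8300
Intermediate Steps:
m(W) = W²
D(J, I) = 1/(I + 4*I²) (D(J, I) = 1/(I + (2*I)²) = 1/(I + 4*I²))
49477/(-17483) + D(175, m((-5 - 3)*2))/22410 = 49477/(-17483) + (1/((((-5 - 3)*2)²)*(1 + 4*((-5 - 3)*2)²)))/22410 = 49477*(-1/17483) + (1/(((-8*2)²)*(1 + 4*(-8*2)²)))*(1/22410) = -49477/17483 + (1/(((-16)²)*(1 + 4*(-16)²)))*(1/22410) = -49477/17483 + (1/(256*(1 + 4*256)))*(1/22410) = -49477/17483 + (1/(256*(1 + 1024)))*(1/22410) = -49477/17483 + ((1/256)/1025)*(1/22410) = -49477/17483 + ((1/256)*(1/1025))*(1/22410) = -49477/17483 + (1/262400)*(1/22410) = -49477/17483 + 1/5880384000 = -290943759150517/102806753472000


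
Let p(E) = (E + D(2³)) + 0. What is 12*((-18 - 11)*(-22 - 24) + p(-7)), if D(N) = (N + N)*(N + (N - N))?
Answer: 17460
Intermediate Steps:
D(N) = 2*N² (D(N) = (2*N)*(N + 0) = (2*N)*N = 2*N²)
p(E) = 128 + E (p(E) = (E + 2*(2³)²) + 0 = (E + 2*8²) + 0 = (E + 2*64) + 0 = (E + 128) + 0 = (128 + E) + 0 = 128 + E)
12*((-18 - 11)*(-22 - 24) + p(-7)) = 12*((-18 - 11)*(-22 - 24) + (128 - 7)) = 12*(-29*(-46) + 121) = 12*(1334 + 121) = 12*1455 = 17460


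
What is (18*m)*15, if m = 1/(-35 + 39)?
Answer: 135/2 ≈ 67.500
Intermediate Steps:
m = ¼ (m = 1/4 = ¼ ≈ 0.25000)
(18*m)*15 = (18*(¼))*15 = (9/2)*15 = 135/2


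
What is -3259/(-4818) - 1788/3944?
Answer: 264932/1187637 ≈ 0.22307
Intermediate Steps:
-3259/(-4818) - 1788/3944 = -3259*(-1/4818) - 1788*1/3944 = 3259/4818 - 447/986 = 264932/1187637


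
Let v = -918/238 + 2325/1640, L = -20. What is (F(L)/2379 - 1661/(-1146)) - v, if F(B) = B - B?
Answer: 5116201/1315608 ≈ 3.8888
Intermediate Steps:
F(B) = 0
v = -5601/2296 (v = -918*1/238 + 2325*(1/1640) = -27/7 + 465/328 = -5601/2296 ≈ -2.4395)
(F(L)/2379 - 1661/(-1146)) - v = (0/2379 - 1661/(-1146)) - 1*(-5601/2296) = (0*(1/2379) - 1661*(-1/1146)) + 5601/2296 = (0 + 1661/1146) + 5601/2296 = 1661/1146 + 5601/2296 = 5116201/1315608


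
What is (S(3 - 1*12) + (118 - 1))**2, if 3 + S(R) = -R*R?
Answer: 1089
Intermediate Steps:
S(R) = -3 - R**2 (S(R) = -3 - R*R = -3 - R**2)
(S(3 - 1*12) + (118 - 1))**2 = ((-3 - (3 - 1*12)**2) + (118 - 1))**2 = ((-3 - (3 - 12)**2) + 117)**2 = ((-3 - 1*(-9)**2) + 117)**2 = ((-3 - 1*81) + 117)**2 = ((-3 - 81) + 117)**2 = (-84 + 117)**2 = 33**2 = 1089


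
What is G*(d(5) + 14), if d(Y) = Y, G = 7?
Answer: 133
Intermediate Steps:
G*(d(5) + 14) = 7*(5 + 14) = 7*19 = 133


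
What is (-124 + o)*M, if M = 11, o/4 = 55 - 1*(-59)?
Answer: 3652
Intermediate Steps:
o = 456 (o = 4*(55 - 1*(-59)) = 4*(55 + 59) = 4*114 = 456)
(-124 + o)*M = (-124 + 456)*11 = 332*11 = 3652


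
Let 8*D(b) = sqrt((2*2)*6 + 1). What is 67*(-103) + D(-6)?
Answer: -55203/8 ≈ -6900.4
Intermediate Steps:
D(b) = 5/8 (D(b) = sqrt((2*2)*6 + 1)/8 = sqrt(4*6 + 1)/8 = sqrt(24 + 1)/8 = sqrt(25)/8 = (1/8)*5 = 5/8)
67*(-103) + D(-6) = 67*(-103) + 5/8 = -6901 + 5/8 = -55203/8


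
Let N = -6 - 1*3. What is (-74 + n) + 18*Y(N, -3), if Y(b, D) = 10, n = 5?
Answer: 111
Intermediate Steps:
N = -9 (N = -6 - 3 = -9)
(-74 + n) + 18*Y(N, -3) = (-74 + 5) + 18*10 = -69 + 180 = 111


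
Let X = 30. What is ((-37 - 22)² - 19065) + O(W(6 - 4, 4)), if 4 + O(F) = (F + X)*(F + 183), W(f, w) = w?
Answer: -9230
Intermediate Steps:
O(F) = -4 + (30 + F)*(183 + F) (O(F) = -4 + (F + 30)*(F + 183) = -4 + (30 + F)*(183 + F))
((-37 - 22)² - 19065) + O(W(6 - 4, 4)) = ((-37 - 22)² - 19065) + (5486 + 4² + 213*4) = ((-59)² - 19065) + (5486 + 16 + 852) = (3481 - 19065) + 6354 = -15584 + 6354 = -9230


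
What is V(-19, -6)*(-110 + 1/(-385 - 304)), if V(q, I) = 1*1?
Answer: -75791/689 ≈ -110.00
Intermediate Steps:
V(q, I) = 1
V(-19, -6)*(-110 + 1/(-385 - 304)) = 1*(-110 + 1/(-385 - 304)) = 1*(-110 + 1/(-689)) = 1*(-110 - 1/689) = 1*(-75791/689) = -75791/689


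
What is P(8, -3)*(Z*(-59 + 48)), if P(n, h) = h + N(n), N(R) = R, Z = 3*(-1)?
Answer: 165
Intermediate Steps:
Z = -3
P(n, h) = h + n
P(8, -3)*(Z*(-59 + 48)) = (-3 + 8)*(-3*(-59 + 48)) = 5*(-3*(-11)) = 5*33 = 165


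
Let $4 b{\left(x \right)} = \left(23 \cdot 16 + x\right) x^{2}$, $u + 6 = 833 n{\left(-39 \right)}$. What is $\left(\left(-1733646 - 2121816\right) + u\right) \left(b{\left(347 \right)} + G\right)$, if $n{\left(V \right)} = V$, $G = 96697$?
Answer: $- \frac{336227327458965}{4} \approx -8.4057 \cdot 10^{13}$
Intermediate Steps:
$u = -32493$ ($u = -6 + 833 \left(-39\right) = -6 - 32487 = -32493$)
$b{\left(x \right)} = \frac{x^{2} \left(368 + x\right)}{4}$ ($b{\left(x \right)} = \frac{\left(23 \cdot 16 + x\right) x^{2}}{4} = \frac{\left(368 + x\right) x^{2}}{4} = \frac{x^{2} \left(368 + x\right)}{4}$)
$\left(\left(-1733646 - 2121816\right) + u\right) \left(b{\left(347 \right)} + G\right) = \left(\left(-1733646 - 2121816\right) - 32493\right) \left(\frac{347^{2} \left(368 + 347\right)}{4} + 96697\right) = \left(-3855462 - 32493\right) \left(\frac{1}{4} \cdot 120409 \cdot 715 + 96697\right) = - 3887955 \left(\frac{86092435}{4} + 96697\right) = \left(-3887955\right) \frac{86479223}{4} = - \frac{336227327458965}{4}$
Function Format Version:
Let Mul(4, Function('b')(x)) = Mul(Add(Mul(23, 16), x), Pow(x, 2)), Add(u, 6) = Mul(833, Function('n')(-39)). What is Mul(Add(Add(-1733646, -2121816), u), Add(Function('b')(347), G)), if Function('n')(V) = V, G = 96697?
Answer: Rational(-336227327458965, 4) ≈ -8.4057e+13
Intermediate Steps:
u = -32493 (u = Add(-6, Mul(833, -39)) = Add(-6, -32487) = -32493)
Function('b')(x) = Mul(Rational(1, 4), Pow(x, 2), Add(368, x)) (Function('b')(x) = Mul(Rational(1, 4), Mul(Add(Mul(23, 16), x), Pow(x, 2))) = Mul(Rational(1, 4), Mul(Add(368, x), Pow(x, 2))) = Mul(Rational(1, 4), Mul(Pow(x, 2), Add(368, x))) = Mul(Rational(1, 4), Pow(x, 2), Add(368, x)))
Mul(Add(Add(-1733646, -2121816), u), Add(Function('b')(347), G)) = Mul(Add(Add(-1733646, -2121816), -32493), Add(Mul(Rational(1, 4), Pow(347, 2), Add(368, 347)), 96697)) = Mul(Add(-3855462, -32493), Add(Mul(Rational(1, 4), 120409, 715), 96697)) = Mul(-3887955, Add(Rational(86092435, 4), 96697)) = Mul(-3887955, Rational(86479223, 4)) = Rational(-336227327458965, 4)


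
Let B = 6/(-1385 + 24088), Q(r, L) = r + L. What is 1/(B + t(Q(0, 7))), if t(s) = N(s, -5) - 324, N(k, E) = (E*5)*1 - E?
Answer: -22703/7809826 ≈ -0.0029070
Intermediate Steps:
Q(r, L) = L + r
N(k, E) = 4*E (N(k, E) = (5*E)*1 - E = 5*E - E = 4*E)
t(s) = -344 (t(s) = 4*(-5) - 324 = -20 - 324 = -344)
B = 6/22703 ≈ 0.00026428
1/(B + t(Q(0, 7))) = 1/(6/22703 - 344) = 1/(-7809826/22703) = -22703/7809826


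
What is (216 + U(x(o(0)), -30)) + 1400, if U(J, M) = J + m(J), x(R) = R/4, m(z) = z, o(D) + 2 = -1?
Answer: 3229/2 ≈ 1614.5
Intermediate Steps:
o(D) = -3 (o(D) = -2 - 1 = -3)
x(R) = R/4 (x(R) = R*(¼) = R/4)
U(J, M) = 2*J (U(J, M) = J + J = 2*J)
(216 + U(x(o(0)), -30)) + 1400 = (216 + 2*((¼)*(-3))) + 1400 = (216 + 2*(-¾)) + 1400 = (216 - 3/2) + 1400 = 429/2 + 1400 = 3229/2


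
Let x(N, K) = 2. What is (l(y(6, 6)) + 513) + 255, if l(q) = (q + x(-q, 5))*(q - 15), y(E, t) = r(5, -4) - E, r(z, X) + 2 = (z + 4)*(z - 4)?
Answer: 726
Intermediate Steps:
r(z, X) = -2 + (-4 + z)*(4 + z) (r(z, X) = -2 + (z + 4)*(z - 4) = -2 + (4 + z)*(-4 + z) = -2 + (-4 + z)*(4 + z))
y(E, t) = 7 - E (y(E, t) = (-18 + 5**2) - E = (-18 + 25) - E = 7 - E)
l(q) = (-15 + q)*(2 + q) (l(q) = (q + 2)*(q - 15) = (2 + q)*(-15 + q) = (-15 + q)*(2 + q))
(l(y(6, 6)) + 513) + 255 = ((-30 + (7 - 1*6)**2 - 13*(7 - 1*6)) + 513) + 255 = ((-30 + (7 - 6)**2 - 13*(7 - 6)) + 513) + 255 = ((-30 + 1**2 - 13*1) + 513) + 255 = ((-30 + 1 - 13) + 513) + 255 = (-42 + 513) + 255 = 471 + 255 = 726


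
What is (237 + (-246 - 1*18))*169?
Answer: -4563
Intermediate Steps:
(237 + (-246 - 1*18))*169 = (237 + (-246 - 18))*169 = (237 - 264)*169 = -27*169 = -4563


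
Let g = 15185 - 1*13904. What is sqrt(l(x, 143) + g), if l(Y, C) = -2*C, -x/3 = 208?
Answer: sqrt(995) ≈ 31.544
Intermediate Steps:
x = -624 (x = -3*208 = -624)
g = 1281 (g = 15185 - 13904 = 1281)
sqrt(l(x, 143) + g) = sqrt(-2*143 + 1281) = sqrt(-286 + 1281) = sqrt(995)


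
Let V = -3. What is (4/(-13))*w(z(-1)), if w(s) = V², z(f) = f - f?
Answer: -36/13 ≈ -2.7692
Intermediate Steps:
z(f) = 0
w(s) = 9 (w(s) = (-3)² = 9)
(4/(-13))*w(z(-1)) = (4/(-13))*9 = (4*(-1/13))*9 = -4/13*9 = -36/13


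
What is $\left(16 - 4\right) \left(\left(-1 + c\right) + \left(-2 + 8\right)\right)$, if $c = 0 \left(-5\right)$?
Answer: $60$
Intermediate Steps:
$c = 0$
$\left(16 - 4\right) \left(\left(-1 + c\right) + \left(-2 + 8\right)\right) = \left(16 - 4\right) \left(\left(-1 + 0\right) + \left(-2 + 8\right)\right) = 12 \left(-1 + 6\right) = 12 \cdot 5 = 60$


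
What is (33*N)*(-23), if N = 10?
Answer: -7590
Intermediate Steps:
(33*N)*(-23) = (33*10)*(-23) = 330*(-23) = -7590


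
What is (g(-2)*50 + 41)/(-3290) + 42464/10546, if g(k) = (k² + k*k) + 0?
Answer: 9646841/2478310 ≈ 3.8925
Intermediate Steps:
g(k) = 2*k² (g(k) = (k² + k²) + 0 = 2*k² + 0 = 2*k²)
(g(-2)*50 + 41)/(-3290) + 42464/10546 = ((2*(-2)²)*50 + 41)/(-3290) + 42464/10546 = ((2*4)*50 + 41)*(-1/3290) + 42464*(1/10546) = (8*50 + 41)*(-1/3290) + 21232/5273 = (400 + 41)*(-1/3290) + 21232/5273 = 441*(-1/3290) + 21232/5273 = -63/470 + 21232/5273 = 9646841/2478310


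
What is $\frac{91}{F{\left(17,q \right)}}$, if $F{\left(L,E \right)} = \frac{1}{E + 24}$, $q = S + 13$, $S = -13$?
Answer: $2184$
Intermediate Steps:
$q = 0$ ($q = -13 + 13 = 0$)
$F{\left(L,E \right)} = \frac{1}{24 + E}$
$\frac{91}{F{\left(17,q \right)}} = \frac{91}{\frac{1}{24 + 0}} = \frac{91}{\frac{1}{24}} = 91 \frac{1}{\frac{1}{24}} = 91 \cdot 24 = 2184$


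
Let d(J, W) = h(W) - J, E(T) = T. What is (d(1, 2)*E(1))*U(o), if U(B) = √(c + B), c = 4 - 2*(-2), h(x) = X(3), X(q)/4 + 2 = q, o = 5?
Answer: 3*√13 ≈ 10.817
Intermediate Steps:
X(q) = -8 + 4*q
h(x) = 4 (h(x) = -8 + 4*3 = -8 + 12 = 4)
c = 8 (c = 4 + 4 = 8)
U(B) = √(8 + B)
d(J, W) = 4 - J
(d(1, 2)*E(1))*U(o) = ((4 - 1*1)*1)*√(8 + 5) = ((4 - 1)*1)*√13 = (3*1)*√13 = 3*√13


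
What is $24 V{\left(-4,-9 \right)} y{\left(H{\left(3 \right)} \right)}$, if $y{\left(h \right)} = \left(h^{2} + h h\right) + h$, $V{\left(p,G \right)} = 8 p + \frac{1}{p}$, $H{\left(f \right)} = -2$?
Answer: $-4644$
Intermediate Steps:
$V{\left(p,G \right)} = \frac{1}{p} + 8 p$
$y{\left(h \right)} = h + 2 h^{2}$ ($y{\left(h \right)} = \left(h^{2} + h^{2}\right) + h = 2 h^{2} + h = h + 2 h^{2}$)
$24 V{\left(-4,-9 \right)} y{\left(H{\left(3 \right)} \right)} = 24 \left(\frac{1}{-4} + 8 \left(-4\right)\right) \left(- 2 \left(1 + 2 \left(-2\right)\right)\right) = 24 \left(- \frac{1}{4} - 32\right) \left(- 2 \left(1 - 4\right)\right) = 24 \left(- \frac{129}{4}\right) \left(\left(-2\right) \left(-3\right)\right) = \left(-774\right) 6 = -4644$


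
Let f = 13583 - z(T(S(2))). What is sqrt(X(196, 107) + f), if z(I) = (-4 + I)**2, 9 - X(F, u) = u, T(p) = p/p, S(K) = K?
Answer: 2*sqrt(3369) ≈ 116.09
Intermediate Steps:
T(p) = 1
X(F, u) = 9 - u
f = 13574 (f = 13583 - (-4 + 1)**2 = 13583 - 1*(-3)**2 = 13583 - 1*9 = 13583 - 9 = 13574)
sqrt(X(196, 107) + f) = sqrt((9 - 1*107) + 13574) = sqrt((9 - 107) + 13574) = sqrt(-98 + 13574) = sqrt(13476) = 2*sqrt(3369)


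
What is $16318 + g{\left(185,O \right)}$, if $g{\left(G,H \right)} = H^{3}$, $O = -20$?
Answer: $8318$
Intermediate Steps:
$16318 + g{\left(185,O \right)} = 16318 + \left(-20\right)^{3} = 16318 - 8000 = 8318$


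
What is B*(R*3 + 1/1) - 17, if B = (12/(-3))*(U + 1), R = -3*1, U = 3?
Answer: 111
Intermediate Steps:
R = -3
B = -16 (B = (12/(-3))*(3 + 1) = (12*(-⅓))*4 = -4*4 = -16)
B*(R*3 + 1/1) - 17 = -16*(-3*3 + 1/1) - 17 = -16*(-9 + 1) - 17 = -16*(-8) - 17 = 128 - 17 = 111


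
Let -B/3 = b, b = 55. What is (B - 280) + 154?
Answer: -291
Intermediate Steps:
B = -165 (B = -3*55 = -165)
(B - 280) + 154 = (-165 - 280) + 154 = -445 + 154 = -291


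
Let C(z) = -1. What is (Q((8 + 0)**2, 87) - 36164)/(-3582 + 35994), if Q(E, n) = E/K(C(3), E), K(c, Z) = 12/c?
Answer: -27127/24309 ≈ -1.1159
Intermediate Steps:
Q(E, n) = -E/12 (Q(E, n) = E/((12/(-1))) = E/((12*(-1))) = E/(-12) = E*(-1/12) = -E/12)
(Q((8 + 0)**2, 87) - 36164)/(-3582 + 35994) = (-(8 + 0)**2/12 - 36164)/(-3582 + 35994) = (-1/12*8**2 - 36164)/32412 = (-1/12*64 - 36164)*(1/32412) = (-16/3 - 36164)*(1/32412) = -108508/3*1/32412 = -27127/24309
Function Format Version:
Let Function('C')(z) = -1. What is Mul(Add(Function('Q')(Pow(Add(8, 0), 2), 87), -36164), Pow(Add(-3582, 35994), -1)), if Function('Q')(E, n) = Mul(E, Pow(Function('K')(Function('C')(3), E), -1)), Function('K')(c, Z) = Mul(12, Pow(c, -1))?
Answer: Rational(-27127, 24309) ≈ -1.1159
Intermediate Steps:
Function('Q')(E, n) = Mul(Rational(-1, 12), E) (Function('Q')(E, n) = Mul(E, Pow(Mul(12, Pow(-1, -1)), -1)) = Mul(E, Pow(Mul(12, -1), -1)) = Mul(E, Pow(-12, -1)) = Mul(E, Rational(-1, 12)) = Mul(Rational(-1, 12), E))
Mul(Add(Function('Q')(Pow(Add(8, 0), 2), 87), -36164), Pow(Add(-3582, 35994), -1)) = Mul(Add(Mul(Rational(-1, 12), Pow(Add(8, 0), 2)), -36164), Pow(Add(-3582, 35994), -1)) = Mul(Add(Mul(Rational(-1, 12), Pow(8, 2)), -36164), Pow(32412, -1)) = Mul(Add(Mul(Rational(-1, 12), 64), -36164), Rational(1, 32412)) = Mul(Add(Rational(-16, 3), -36164), Rational(1, 32412)) = Mul(Rational(-108508, 3), Rational(1, 32412)) = Rational(-27127, 24309)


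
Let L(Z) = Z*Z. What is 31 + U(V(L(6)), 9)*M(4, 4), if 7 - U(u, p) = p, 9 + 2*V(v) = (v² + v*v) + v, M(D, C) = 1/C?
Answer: 61/2 ≈ 30.500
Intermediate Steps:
L(Z) = Z²
V(v) = -9/2 + v² + v/2 (V(v) = -9/2 + ((v² + v*v) + v)/2 = -9/2 + ((v² + v²) + v)/2 = -9/2 + (2*v² + v)/2 = -9/2 + (v + 2*v²)/2 = -9/2 + (v² + v/2) = -9/2 + v² + v/2)
U(u, p) = 7 - p
31 + U(V(L(6)), 9)*M(4, 4) = 31 + (7 - 1*9)/4 = 31 + (7 - 9)*(¼) = 31 - 2*¼ = 31 - ½ = 61/2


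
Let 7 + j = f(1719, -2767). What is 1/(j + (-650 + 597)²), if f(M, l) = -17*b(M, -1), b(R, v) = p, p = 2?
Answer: 1/2768 ≈ 0.00036127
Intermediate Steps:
b(R, v) = 2
f(M, l) = -34 (f(M, l) = -17*2 = -34)
j = -41 (j = -7 - 34 = -41)
1/(j + (-650 + 597)²) = 1/(-41 + (-650 + 597)²) = 1/(-41 + (-53)²) = 1/(-41 + 2809) = 1/2768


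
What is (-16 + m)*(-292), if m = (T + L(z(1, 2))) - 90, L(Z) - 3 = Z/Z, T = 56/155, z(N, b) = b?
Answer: 4600168/155 ≈ 29679.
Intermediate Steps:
T = 56/155 (T = 56*(1/155) = 56/155 ≈ 0.36129)
L(Z) = 4 (L(Z) = 3 + Z/Z = 3 + 1 = 4)
m = -13274/155 (m = (56/155 + 4) - 90 = 676/155 - 90 = -13274/155 ≈ -85.639)
(-16 + m)*(-292) = (-16 - 13274/155)*(-292) = -15754/155*(-292) = 4600168/155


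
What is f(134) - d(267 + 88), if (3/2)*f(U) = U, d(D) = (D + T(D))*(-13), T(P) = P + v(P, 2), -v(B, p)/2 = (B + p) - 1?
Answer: 190/3 ≈ 63.333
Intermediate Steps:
v(B, p) = 2 - 2*B - 2*p (v(B, p) = -2*((B + p) - 1) = -2*(-1 + B + p) = 2 - 2*B - 2*p)
T(P) = -2 - P (T(P) = P + (2 - 2*P - 2*2) = P + (2 - 2*P - 4) = P + (-2 - 2*P) = -2 - P)
d(D) = 26 (d(D) = (D + (-2 - D))*(-13) = -2*(-13) = 26)
f(U) = 2*U/3
f(134) - d(267 + 88) = (⅔)*134 - 1*26 = 268/3 - 26 = 190/3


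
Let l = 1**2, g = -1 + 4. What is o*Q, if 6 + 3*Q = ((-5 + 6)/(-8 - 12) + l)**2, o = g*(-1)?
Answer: 2039/400 ≈ 5.0975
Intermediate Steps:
g = 3
o = -3 (o = 3*(-1) = -3)
l = 1
Q = -2039/1200 (Q = -2 + ((-5 + 6)/(-8 - 12) + 1)**2/3 = -2 + (1/(-20) + 1)**2/3 = -2 + (1*(-1/20) + 1)**2/3 = -2 + (-1/20 + 1)**2/3 = -2 + (19/20)**2/3 = -2 + (1/3)*(361/400) = -2 + 361/1200 = -2039/1200 ≈ -1.6992)
o*Q = -3*(-2039/1200) = 2039/400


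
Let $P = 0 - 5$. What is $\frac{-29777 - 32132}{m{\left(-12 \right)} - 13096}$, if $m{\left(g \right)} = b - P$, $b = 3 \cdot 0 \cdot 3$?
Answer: $\frac{61909}{13091} \approx 4.7291$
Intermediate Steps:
$P = -5$ ($P = 0 - 5 = -5$)
$b = 0$ ($b = 0 \cdot 3 = 0$)
$m{\left(g \right)} = 5$ ($m{\left(g \right)} = 0 - -5 = 0 + 5 = 5$)
$\frac{-29777 - 32132}{m{\left(-12 \right)} - 13096} = \frac{-29777 - 32132}{5 - 13096} = - \frac{61909}{-13091} = \left(-61909\right) \left(- \frac{1}{13091}\right) = \frac{61909}{13091}$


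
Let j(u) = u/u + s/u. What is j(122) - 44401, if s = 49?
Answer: -5416751/122 ≈ -44400.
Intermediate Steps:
j(u) = 1 + 49/u (j(u) = u/u + 49/u = 1 + 49/u)
j(122) - 44401 = (49 + 122)/122 - 44401 = (1/122)*171 - 44401 = 171/122 - 44401 = -5416751/122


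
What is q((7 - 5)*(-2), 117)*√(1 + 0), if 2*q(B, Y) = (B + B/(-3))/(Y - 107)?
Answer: -2/15 ≈ -0.13333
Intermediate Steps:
q(B, Y) = B/(3*(-107 + Y)) (q(B, Y) = ((B + B/(-3))/(Y - 107))/2 = ((B + B*(-⅓))/(-107 + Y))/2 = ((B - B/3)/(-107 + Y))/2 = ((2*B/3)/(-107 + Y))/2 = (2*B/(3*(-107 + Y)))/2 = B/(3*(-107 + Y)))
q((7 - 5)*(-2), 117)*√(1 + 0) = (((7 - 5)*(-2))/(3*(-107 + 117)))*√(1 + 0) = ((⅓)*(2*(-2))/10)*√1 = ((⅓)*(-4)*(⅒))*1 = -2/15*1 = -2/15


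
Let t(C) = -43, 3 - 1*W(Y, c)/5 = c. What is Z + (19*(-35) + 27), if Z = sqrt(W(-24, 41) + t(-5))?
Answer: -638 + I*sqrt(233) ≈ -638.0 + 15.264*I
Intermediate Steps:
W(Y, c) = 15 - 5*c
Z = I*sqrt(233) (Z = sqrt((15 - 5*41) - 43) = sqrt((15 - 205) - 43) = sqrt(-190 - 43) = sqrt(-233) = I*sqrt(233) ≈ 15.264*I)
Z + (19*(-35) + 27) = I*sqrt(233) + (19*(-35) + 27) = I*sqrt(233) + (-665 + 27) = I*sqrt(233) - 638 = -638 + I*sqrt(233)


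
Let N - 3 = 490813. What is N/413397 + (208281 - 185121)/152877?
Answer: 28202917384/21066297723 ≈ 1.3388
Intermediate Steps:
N = 490816 (N = 3 + 490813 = 490816)
N/413397 + (208281 - 185121)/152877 = 490816/413397 + (208281 - 185121)/152877 = 490816*(1/413397) + 23160*(1/152877) = 490816/413397 + 7720/50959 = 28202917384/21066297723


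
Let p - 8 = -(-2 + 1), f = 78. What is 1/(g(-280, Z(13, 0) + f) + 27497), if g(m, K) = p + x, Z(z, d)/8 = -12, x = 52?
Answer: 1/27558 ≈ 3.6287e-5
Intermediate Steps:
Z(z, d) = -96 (Z(z, d) = 8*(-12) = -96)
p = 9 (p = 8 - (-2 + 1) = 8 - 1*(-1) = 8 + 1 = 9)
g(m, K) = 61 (g(m, K) = 9 + 52 = 61)
1/(g(-280, Z(13, 0) + f) + 27497) = 1/(61 + 27497) = 1/27558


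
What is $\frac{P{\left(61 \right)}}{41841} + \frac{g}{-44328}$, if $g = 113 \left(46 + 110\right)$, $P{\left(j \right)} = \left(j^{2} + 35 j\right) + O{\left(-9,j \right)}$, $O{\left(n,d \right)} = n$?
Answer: $- \frac{13288537}{51520218} \approx -0.25793$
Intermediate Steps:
$P{\left(j \right)} = -9 + j^{2} + 35 j$ ($P{\left(j \right)} = \left(j^{2} + 35 j\right) - 9 = -9 + j^{2} + 35 j$)
$g = 17628$ ($g = 113 \cdot 156 = 17628$)
$\frac{P{\left(61 \right)}}{41841} + \frac{g}{-44328} = \frac{-9 + 61^{2} + 35 \cdot 61}{41841} + \frac{17628}{-44328} = \left(-9 + 3721 + 2135\right) \frac{1}{41841} + 17628 \left(- \frac{1}{44328}\right) = 5847 \cdot \frac{1}{41841} - \frac{1469}{3694} = \frac{1949}{13947} - \frac{1469}{3694} = - \frac{13288537}{51520218}$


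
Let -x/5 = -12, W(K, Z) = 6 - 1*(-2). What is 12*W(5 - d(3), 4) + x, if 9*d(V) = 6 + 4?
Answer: 156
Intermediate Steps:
d(V) = 10/9 (d(V) = (6 + 4)/9 = (⅑)*10 = 10/9)
W(K, Z) = 8 (W(K, Z) = 6 + 2 = 8)
x = 60 (x = -5*(-12) = 60)
12*W(5 - d(3), 4) + x = 12*8 + 60 = 96 + 60 = 156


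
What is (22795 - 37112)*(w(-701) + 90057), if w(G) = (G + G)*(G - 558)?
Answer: -26560540475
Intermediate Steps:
w(G) = 2*G*(-558 + G) (w(G) = (2*G)*(-558 + G) = 2*G*(-558 + G))
(22795 - 37112)*(w(-701) + 90057) = (22795 - 37112)*(2*(-701)*(-558 - 701) + 90057) = -14317*(2*(-701)*(-1259) + 90057) = -14317*(1765118 + 90057) = -14317*1855175 = -26560540475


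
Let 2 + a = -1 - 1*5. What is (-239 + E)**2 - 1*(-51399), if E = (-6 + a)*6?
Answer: 155728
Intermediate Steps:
a = -8 (a = -2 + (-1 - 1*5) = -2 + (-1 - 5) = -2 - 6 = -8)
E = -84 (E = (-6 - 8)*6 = -14*6 = -84)
(-239 + E)**2 - 1*(-51399) = (-239 - 84)**2 - 1*(-51399) = (-323)**2 + 51399 = 104329 + 51399 = 155728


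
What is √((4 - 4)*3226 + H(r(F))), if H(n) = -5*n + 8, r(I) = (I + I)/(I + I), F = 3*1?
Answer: √3 ≈ 1.7320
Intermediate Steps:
F = 3
r(I) = 1 (r(I) = (2*I)/((2*I)) = (2*I)*(1/(2*I)) = 1)
H(n) = 8 - 5*n
√((4 - 4)*3226 + H(r(F))) = √((4 - 4)*3226 + (8 - 5*1)) = √(0*3226 + (8 - 5)) = √(0 + 3) = √3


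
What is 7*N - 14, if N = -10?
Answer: -84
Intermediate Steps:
7*N - 14 = 7*(-10) - 14 = -70 - 14 = -84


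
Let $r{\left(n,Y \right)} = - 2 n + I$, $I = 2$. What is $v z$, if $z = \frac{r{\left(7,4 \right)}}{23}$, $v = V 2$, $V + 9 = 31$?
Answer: $- \frac{528}{23} \approx -22.957$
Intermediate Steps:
$V = 22$ ($V = -9 + 31 = 22$)
$r{\left(n,Y \right)} = 2 - 2 n$ ($r{\left(n,Y \right)} = - 2 n + 2 = 2 - 2 n$)
$v = 44$ ($v = 22 \cdot 2 = 44$)
$z = - \frac{12}{23}$ ($z = \frac{2 - 14}{23} = \left(2 - 14\right) \frac{1}{23} = \left(-12\right) \frac{1}{23} = - \frac{12}{23} \approx -0.52174$)
$v z = 44 \left(- \frac{12}{23}\right) = - \frac{528}{23}$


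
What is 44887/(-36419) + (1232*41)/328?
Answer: 5563639/36419 ≈ 152.77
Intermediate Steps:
44887/(-36419) + (1232*41)/328 = 44887*(-1/36419) + 50512*(1/328) = -44887/36419 + 154 = 5563639/36419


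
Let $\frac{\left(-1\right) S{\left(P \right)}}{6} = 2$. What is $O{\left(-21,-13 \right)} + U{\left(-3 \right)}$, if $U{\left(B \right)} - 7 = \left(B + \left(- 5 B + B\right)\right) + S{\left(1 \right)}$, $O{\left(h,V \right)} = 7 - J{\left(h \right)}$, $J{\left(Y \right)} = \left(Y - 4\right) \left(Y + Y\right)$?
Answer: $-1039$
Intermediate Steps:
$S{\left(P \right)} = -12$ ($S{\left(P \right)} = \left(-6\right) 2 = -12$)
$J{\left(Y \right)} = 2 Y \left(-4 + Y\right)$ ($J{\left(Y \right)} = \left(-4 + Y\right) 2 Y = 2 Y \left(-4 + Y\right)$)
$O{\left(h,V \right)} = 7 - 2 h \left(-4 + h\right)$
$U{\left(B \right)} = -5 - 3 B$ ($U{\left(B \right)} = 7 + \left(\left(B + \left(- 5 B + B\right)\right) - 12\right) = 7 + \left(\left(B - 4 B\right) - 12\right) = 7 - \left(12 + 3 B\right) = -5 - 3 B$)
$O{\left(-21,-13 \right)} + U{\left(-3 \right)} = \left(7 - - 42 \left(-4 - 21\right)\right) - -4 = \left(7 - \left(-42\right) \left(-25\right)\right) + \left(-5 + 9\right) = \left(7 - 1050\right) + 4 = -1043 + 4 = -1039$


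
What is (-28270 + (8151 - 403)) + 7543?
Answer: -12979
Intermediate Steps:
(-28270 + (8151 - 403)) + 7543 = (-28270 + 7748) + 7543 = -20522 + 7543 = -12979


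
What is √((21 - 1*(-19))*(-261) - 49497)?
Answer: I*√59937 ≈ 244.82*I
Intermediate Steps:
√((21 - 1*(-19))*(-261) - 49497) = √((21 + 19)*(-261) - 49497) = √(40*(-261) - 49497) = √(-10440 - 49497) = √(-59937) = I*√59937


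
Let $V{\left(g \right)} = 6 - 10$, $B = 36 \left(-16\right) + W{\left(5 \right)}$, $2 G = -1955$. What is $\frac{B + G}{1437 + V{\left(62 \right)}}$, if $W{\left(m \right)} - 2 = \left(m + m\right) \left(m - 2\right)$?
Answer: $- \frac{3043}{2866} \approx -1.0618$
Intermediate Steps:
$G = - \frac{1955}{2}$ ($G = \frac{1}{2} \left(-1955\right) = - \frac{1955}{2} \approx -977.5$)
$W{\left(m \right)} = 2 + 2 m \left(-2 + m\right)$ ($W{\left(m \right)} = 2 + \left(m + m\right) \left(m - 2\right) = 2 + 2 m \left(-2 + m\right)$)
$B = -544$ ($B = 36 \left(-16\right) + \left(2 - 20 + 2 \cdot 5^{2}\right) = -576 + \left(2 - 20 + 2 \cdot 25\right) = -576 + \left(2 - 20 + 50\right) = -576 + 32 = -544$)
$V{\left(g \right)} = -4$
$\frac{B + G}{1437 + V{\left(62 \right)}} = \frac{-544 - \frac{1955}{2}}{1437 - 4} = - \frac{3043}{2 \cdot 1433} = \left(- \frac{3043}{2}\right) \frac{1}{1433} = - \frac{3043}{2866}$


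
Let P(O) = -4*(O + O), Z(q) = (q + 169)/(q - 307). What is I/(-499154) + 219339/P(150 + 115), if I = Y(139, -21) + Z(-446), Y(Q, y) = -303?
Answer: -777744557663/7517259240 ≈ -103.46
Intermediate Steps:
Z(q) = (169 + q)/(-307 + q)
P(O) = -8*O
I = -227882/753 (I = -303 + (169 - 446)/(-307 - 446) = -303 - 277/(-753) = -303 - 1/753*(-277) = -303 + 277/753 = -227882/753 ≈ -302.63)
I/(-499154) + 219339/P(150 + 115) = -227882/753/(-499154) + 219339/((-8*(150 + 115))) = -227882/753*(-1/499154) + 219339/((-8*265)) = 113941/187931481 + 219339/(-2120) = 113941/187931481 + 219339*(-1/2120) = 113941/187931481 - 219339/2120 = -777744557663/7517259240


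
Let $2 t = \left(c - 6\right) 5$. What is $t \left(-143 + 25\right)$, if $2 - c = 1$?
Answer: $1475$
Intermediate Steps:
$c = 1$ ($c = 2 - 1 = 1$)
$t = - \frac{25}{2}$ ($t = \frac{\left(1 - 6\right) 5}{2} = \frac{\left(-5\right) 5}{2} = \frac{1}{2} \left(-25\right) = - \frac{25}{2} \approx -12.5$)
$t \left(-143 + 25\right) = - \frac{25 \left(-143 + 25\right)}{2} = \left(- \frac{25}{2}\right) \left(-118\right) = 1475$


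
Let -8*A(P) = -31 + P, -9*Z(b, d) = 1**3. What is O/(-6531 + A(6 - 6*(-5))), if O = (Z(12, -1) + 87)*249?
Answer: -519248/156759 ≈ -3.3124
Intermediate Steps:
Z(b, d) = -1/9 (Z(b, d) = -1/9*1**3 = -1/9*1 = -1/9)
A(P) = 31/8 - P/8 (A(P) = -(-31 + P)/8 = 31/8 - P/8)
O = 64906/3 (O = (-1/9 + 87)*249 = (782/9)*249 = 64906/3 ≈ 21635.)
O/(-6531 + A(6 - 6*(-5))) = 64906/(3*(-6531 + (31/8 - (6 - 6*(-5))/8))) = 64906/(3*(-6531 + (31/8 - (6 + 30)/8))) = 64906/(3*(-6531 + (31/8 - 1/8*36))) = 64906/(3*(-6531 + (31/8 - 9/2))) = 64906/(3*(-6531 - 5/8)) = 64906/(3*(-52253/8)) = (64906/3)*(-8/52253) = -519248/156759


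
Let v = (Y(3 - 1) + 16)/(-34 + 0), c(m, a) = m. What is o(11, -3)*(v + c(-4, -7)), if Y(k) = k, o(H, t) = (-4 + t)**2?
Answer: -3773/17 ≈ -221.94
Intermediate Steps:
v = -9/17 (v = ((3 - 1) + 16)/(-34 + 0) = (2 + 16)/(-34) = 18*(-1/34) = -9/17 ≈ -0.52941)
o(11, -3)*(v + c(-4, -7)) = (-4 - 3)**2*(-9/17 - 4) = (-7)**2*(-77/17) = 49*(-77/17) = -3773/17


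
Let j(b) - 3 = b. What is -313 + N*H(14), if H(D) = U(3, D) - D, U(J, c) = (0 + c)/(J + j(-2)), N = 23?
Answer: -1109/2 ≈ -554.50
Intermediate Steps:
j(b) = 3 + b
U(J, c) = c/(1 + J) (U(J, c) = (0 + c)/(J + (3 - 2)) = c/(J + 1) = c/(1 + J))
H(D) = -3*D/4 (H(D) = D/(1 + 3) - D = D/4 - D = -3*D/4)
-313 + N*H(14) = -313 + 23*(-¾*14) = -313 + 23*(-21/2) = -313 - 483/2 = -1109/2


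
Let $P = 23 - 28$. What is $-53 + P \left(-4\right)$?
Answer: $-33$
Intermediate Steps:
$P = -5$ ($P = 23 - 28 = -5$)
$-53 + P \left(-4\right) = -53 - -20 = -53 + 20 = -33$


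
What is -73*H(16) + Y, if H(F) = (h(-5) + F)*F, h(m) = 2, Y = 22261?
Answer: 1237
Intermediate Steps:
H(F) = F*(2 + F) (H(F) = (2 + F)*F = F*(2 + F))
-73*H(16) + Y = -1168*(2 + 16) + 22261 = -1168*18 + 22261 = -73*288 + 22261 = -21024 + 22261 = 1237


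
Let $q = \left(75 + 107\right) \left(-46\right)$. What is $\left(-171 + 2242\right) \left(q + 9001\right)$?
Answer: $1302659$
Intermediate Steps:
$q = -8372$ ($q = 182 \left(-46\right) = -8372$)
$\left(-171 + 2242\right) \left(q + 9001\right) = \left(-171 + 2242\right) \left(-8372 + 9001\right) = 2071 \cdot 629 = 1302659$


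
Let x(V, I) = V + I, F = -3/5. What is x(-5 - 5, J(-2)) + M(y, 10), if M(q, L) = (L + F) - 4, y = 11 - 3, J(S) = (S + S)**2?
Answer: 57/5 ≈ 11.400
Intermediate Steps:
F = -3/5 (F = -3*1/5 = -3/5 ≈ -0.60000)
J(S) = 4*S**2 (J(S) = (2*S)**2 = 4*S**2)
y = 8
x(V, I) = I + V
M(q, L) = -23/5 + L (M(q, L) = (L - 3/5) - 4 = (-3/5 + L) - 4 = -23/5 + L)
x(-5 - 5, J(-2)) + M(y, 10) = (4*(-2)**2 + (-5 - 5)) + (-23/5 + 10) = (4*4 - 10) + 27/5 = (16 - 10) + 27/5 = 6 + 27/5 = 57/5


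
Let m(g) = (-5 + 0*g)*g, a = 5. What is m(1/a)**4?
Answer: 1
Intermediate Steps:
m(g) = -5*g (m(g) = (-5 + 0)*g = -5*g)
m(1/a)**4 = (-5/5)**4 = (-5*1/5)**4 = (-1)**4 = 1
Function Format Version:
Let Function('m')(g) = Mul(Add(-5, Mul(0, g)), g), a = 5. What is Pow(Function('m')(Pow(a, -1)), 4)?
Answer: 1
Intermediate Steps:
Function('m')(g) = Mul(-5, g) (Function('m')(g) = Mul(Add(-5, 0), g) = Mul(-5, g))
Pow(Function('m')(Pow(a, -1)), 4) = Pow(Mul(-5, Pow(5, -1)), 4) = Pow(Mul(-5, Rational(1, 5)), 4) = Pow(-1, 4) = 1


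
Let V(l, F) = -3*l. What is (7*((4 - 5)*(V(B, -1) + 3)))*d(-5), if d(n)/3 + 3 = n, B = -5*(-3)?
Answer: -7056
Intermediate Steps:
B = 15
d(n) = -9 + 3*n
(7*((4 - 5)*(V(B, -1) + 3)))*d(-5) = (7*((4 - 5)*(-3*15 + 3)))*(-9 + 3*(-5)) = (7*(-(-45 + 3)))*(-9 - 15) = (7*(-1*(-42)))*(-24) = (7*42)*(-24) = 294*(-24) = -7056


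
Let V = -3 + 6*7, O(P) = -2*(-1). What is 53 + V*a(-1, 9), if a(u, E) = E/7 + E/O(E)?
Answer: 3901/14 ≈ 278.64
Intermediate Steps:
O(P) = 2
V = 39 (V = -3 + 42 = 39)
a(u, E) = 9*E/14 (a(u, E) = E/7 + E/2 = 9*E/14)
53 + V*a(-1, 9) = 53 + 39*((9/14)*9) = 53 + 39*(81/14) = 53 + 3159/14 = 3901/14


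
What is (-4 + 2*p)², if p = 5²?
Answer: 2116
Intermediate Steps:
p = 25
(-4 + 2*p)² = (-4 + 2*25)² = (-4 + 50)² = 46² = 2116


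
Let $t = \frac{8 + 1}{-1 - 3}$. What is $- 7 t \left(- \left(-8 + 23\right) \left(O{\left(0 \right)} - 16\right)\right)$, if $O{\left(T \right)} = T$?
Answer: $3780$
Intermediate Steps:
$t = - \frac{9}{4}$ ($t = \frac{9}{-4} = 9 \left(- \frac{1}{4}\right) = - \frac{9}{4} \approx -2.25$)
$- 7 t \left(- \left(-8 + 23\right) \left(O{\left(0 \right)} - 16\right)\right) = \left(-7\right) \left(- \frac{9}{4}\right) \left(- \left(-8 + 23\right) \left(0 - 16\right)\right) = \frac{63 \left(- 15 \left(-16\right)\right)}{4} = \frac{63 \left(\left(-1\right) \left(-240\right)\right)}{4} = \frac{63}{4} \cdot 240 = 3780$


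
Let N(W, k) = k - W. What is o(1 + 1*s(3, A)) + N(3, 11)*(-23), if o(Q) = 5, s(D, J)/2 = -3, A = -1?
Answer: -179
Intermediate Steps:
s(D, J) = -6 (s(D, J) = 2*(-3) = -6)
o(1 + 1*s(3, A)) + N(3, 11)*(-23) = 5 + (11 - 1*3)*(-23) = 5 + (11 - 3)*(-23) = 5 + 8*(-23) = 5 - 184 = -179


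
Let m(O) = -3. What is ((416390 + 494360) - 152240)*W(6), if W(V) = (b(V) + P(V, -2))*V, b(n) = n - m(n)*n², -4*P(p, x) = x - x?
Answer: 518820840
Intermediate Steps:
P(p, x) = 0 (P(p, x) = -(x - x)/4 = -¼*0 = 0)
b(n) = n + 3*n² (b(n) = n - (-3)*n² = n + 3*n²)
W(V) = V²*(1 + 3*V) (W(V) = (V*(1 + 3*V) + 0)*V = (V*(1 + 3*V))*V = V²*(1 + 3*V))
((416390 + 494360) - 152240)*W(6) = ((416390 + 494360) - 152240)*(6²*(1 + 3*6)) = (910750 - 152240)*(36*(1 + 18)) = 758510*(36*19) = 758510*684 = 518820840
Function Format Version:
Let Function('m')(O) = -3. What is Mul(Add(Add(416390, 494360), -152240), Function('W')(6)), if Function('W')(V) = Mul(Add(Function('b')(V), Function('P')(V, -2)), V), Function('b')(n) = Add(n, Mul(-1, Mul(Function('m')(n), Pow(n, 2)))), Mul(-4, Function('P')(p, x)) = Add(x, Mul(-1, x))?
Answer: 518820840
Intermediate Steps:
Function('P')(p, x) = 0 (Function('P')(p, x) = Mul(Rational(-1, 4), Add(x, Mul(-1, x))) = Mul(Rational(-1, 4), 0) = 0)
Function('b')(n) = Add(n, Mul(3, Pow(n, 2))) (Function('b')(n) = Add(n, Mul(-1, Mul(-3, Pow(n, 2)))) = Add(n, Mul(3, Pow(n, 2))))
Function('W')(V) = Mul(Pow(V, 2), Add(1, Mul(3, V))) (Function('W')(V) = Mul(Add(Mul(V, Add(1, Mul(3, V))), 0), V) = Mul(Mul(V, Add(1, Mul(3, V))), V) = Mul(Pow(V, 2), Add(1, Mul(3, V))))
Mul(Add(Add(416390, 494360), -152240), Function('W')(6)) = Mul(Add(Add(416390, 494360), -152240), Mul(Pow(6, 2), Add(1, Mul(3, 6)))) = Mul(Add(910750, -152240), Mul(36, Add(1, 18))) = Mul(758510, Mul(36, 19)) = Mul(758510, 684) = 518820840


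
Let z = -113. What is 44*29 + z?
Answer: 1163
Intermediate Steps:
44*29 + z = 44*29 - 113 = 1276 - 113 = 1163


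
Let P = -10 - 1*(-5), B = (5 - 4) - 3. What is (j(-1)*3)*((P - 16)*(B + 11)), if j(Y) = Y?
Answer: 567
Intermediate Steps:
B = -2 (B = 1 - 3 = -2)
P = -5 (P = -10 + 5 = -5)
(j(-1)*3)*((P - 16)*(B + 11)) = (-1*3)*((-5 - 16)*(-2 + 11)) = -(-63)*9 = -3*(-189) = 567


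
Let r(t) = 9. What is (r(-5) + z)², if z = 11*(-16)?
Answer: 27889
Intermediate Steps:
z = -176
(r(-5) + z)² = (9 - 176)² = (-167)² = 27889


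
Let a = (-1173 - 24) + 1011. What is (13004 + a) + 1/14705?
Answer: 188488691/14705 ≈ 12818.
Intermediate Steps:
a = -186 (a = -1197 + 1011 = -186)
(13004 + a) + 1/14705 = (13004 - 186) + 1/14705 = 12818 + 1/14705 = 188488691/14705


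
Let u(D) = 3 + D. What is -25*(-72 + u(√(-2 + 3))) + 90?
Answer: 1790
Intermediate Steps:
-25*(-72 + u(√(-2 + 3))) + 90 = -25*(-72 + (3 + √(-2 + 3))) + 90 = -25*(-72 + (3 + √1)) + 90 = -25*(-72 + (3 + 1)) + 90 = -25*(-72 + 4) + 90 = -25*(-68) + 90 = 1700 + 90 = 1790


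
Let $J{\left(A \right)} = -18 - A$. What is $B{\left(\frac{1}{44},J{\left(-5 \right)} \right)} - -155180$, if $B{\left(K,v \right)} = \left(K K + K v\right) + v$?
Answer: $\frac{300402741}{1936} \approx 1.5517 \cdot 10^{5}$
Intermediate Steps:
$B{\left(K,v \right)} = v + K^{2} + K v$ ($B{\left(K,v \right)} = \left(K^{2} + K v\right) + v = v + K^{2} + K v$)
$B{\left(\frac{1}{44},J{\left(-5 \right)} \right)} - -155180 = \left(\left(-18 - -5\right) + \left(\frac{1}{44}\right)^{2} + \frac{-18 - -5}{44}\right) - -155180 = \left(\left(-18 + 5\right) + \left(\frac{1}{44}\right)^{2} + \frac{-18 + 5}{44}\right) + 155180 = \left(-13 + \frac{1}{1936} + \frac{1}{44} \left(-13\right)\right) + 155180 = \left(-13 + \frac{1}{1936} - \frac{13}{44}\right) + 155180 = - \frac{25739}{1936} + 155180 = \frac{300402741}{1936}$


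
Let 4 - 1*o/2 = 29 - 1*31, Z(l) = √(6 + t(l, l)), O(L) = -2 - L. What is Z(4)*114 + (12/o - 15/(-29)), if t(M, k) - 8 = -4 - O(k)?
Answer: 13268/29 ≈ 457.52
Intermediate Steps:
t(M, k) = 6 + k (t(M, k) = 8 + (-4 - (-2 - k)) = 8 + (-4 + (2 + k)) = 8 + (-2 + k) = 6 + k)
Z(l) = √(12 + l) (Z(l) = √(6 + (6 + l)) = √(12 + l))
o = 12 (o = 8 - 2*(29 - 1*31) = 8 - 2*(29 - 31) = 8 - 2*(-2) = 8 + 4 = 12)
Z(4)*114 + (12/o - 15/(-29)) = √(12 + 4)*114 + (12/12 - 15/(-29)) = √16*114 + (12*(1/12) - 15*(-1/29)) = 4*114 + (1 + 15/29) = 456 + 44/29 = 13268/29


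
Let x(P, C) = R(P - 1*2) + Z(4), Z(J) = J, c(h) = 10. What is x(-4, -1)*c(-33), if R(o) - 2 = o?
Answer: 0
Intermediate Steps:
R(o) = 2 + o
x(P, C) = 4 + P (x(P, C) = (2 + (P - 1*2)) + 4 = (2 + (P - 2)) + 4 = (2 + (-2 + P)) + 4 = P + 4 = 4 + P)
x(-4, -1)*c(-33) = (4 - 4)*10 = 0*10 = 0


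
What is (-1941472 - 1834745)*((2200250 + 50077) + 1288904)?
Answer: -13364904269127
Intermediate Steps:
(-1941472 - 1834745)*((2200250 + 50077) + 1288904) = -3776217*(2250327 + 1288904) = -3776217*3539231 = -13364904269127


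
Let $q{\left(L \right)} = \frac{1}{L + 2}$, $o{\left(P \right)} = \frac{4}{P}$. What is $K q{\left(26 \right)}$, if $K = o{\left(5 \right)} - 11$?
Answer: $- \frac{51}{140} \approx -0.36429$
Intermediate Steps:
$K = - \frac{51}{5}$ ($K = \frac{4}{5} - 11 = - \frac{51}{5} \approx -10.2$)
$q{\left(L \right)} = \frac{1}{2 + L}$
$K q{\left(26 \right)} = - \frac{51}{5 \left(2 + 26\right)} = - \frac{51}{5 \cdot 28} = \left(- \frac{51}{5}\right) \frac{1}{28} = - \frac{51}{140}$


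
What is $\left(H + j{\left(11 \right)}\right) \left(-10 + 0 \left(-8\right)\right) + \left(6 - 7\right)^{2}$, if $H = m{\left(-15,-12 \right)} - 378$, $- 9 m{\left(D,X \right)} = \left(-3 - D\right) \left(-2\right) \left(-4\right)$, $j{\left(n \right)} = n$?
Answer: $\frac{11333}{3} \approx 3777.7$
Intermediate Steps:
$m{\left(D,X \right)} = \frac{8}{3} + \frac{8 D}{9}$ ($m{\left(D,X \right)} = - \frac{\left(-3 - D\right) \left(-2\right) \left(-4\right)}{9} = - \frac{\left(6 + 2 D\right) \left(-4\right)}{9} = - \frac{-24 - 8 D}{9} = \frac{8}{3} + \frac{8 D}{9}$)
$H = - \frac{1166}{3}$ ($H = \left(\frac{8}{3} + \frac{8}{9} \left(-15\right)\right) - 378 = \left(\frac{8}{3} - \frac{40}{3}\right) - 378 = - \frac{32}{3} - 378 = - \frac{1166}{3} \approx -388.67$)
$\left(H + j{\left(11 \right)}\right) \left(-10 + 0 \left(-8\right)\right) + \left(6 - 7\right)^{2} = \left(- \frac{1166}{3} + 11\right) \left(-10 + 0 \left(-8\right)\right) + \left(6 - 7\right)^{2} = - \frac{1133 \left(-10 + 0\right)}{3} + \left(-1\right)^{2} = \left(- \frac{1133}{3}\right) \left(-10\right) + 1 = \frac{11330}{3} + 1 = \frac{11333}{3}$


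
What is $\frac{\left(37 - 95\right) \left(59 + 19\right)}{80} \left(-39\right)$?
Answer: $\frac{44109}{20} \approx 2205.4$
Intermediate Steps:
$\frac{\left(37 - 95\right) \left(59 + 19\right)}{80} \left(-39\right) = \left(-58\right) 78 \cdot \frac{1}{80} \left(-39\right) = \left(-4524\right) \frac{1}{80} \left(-39\right) = \left(- \frac{1131}{20}\right) \left(-39\right) = \frac{44109}{20}$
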